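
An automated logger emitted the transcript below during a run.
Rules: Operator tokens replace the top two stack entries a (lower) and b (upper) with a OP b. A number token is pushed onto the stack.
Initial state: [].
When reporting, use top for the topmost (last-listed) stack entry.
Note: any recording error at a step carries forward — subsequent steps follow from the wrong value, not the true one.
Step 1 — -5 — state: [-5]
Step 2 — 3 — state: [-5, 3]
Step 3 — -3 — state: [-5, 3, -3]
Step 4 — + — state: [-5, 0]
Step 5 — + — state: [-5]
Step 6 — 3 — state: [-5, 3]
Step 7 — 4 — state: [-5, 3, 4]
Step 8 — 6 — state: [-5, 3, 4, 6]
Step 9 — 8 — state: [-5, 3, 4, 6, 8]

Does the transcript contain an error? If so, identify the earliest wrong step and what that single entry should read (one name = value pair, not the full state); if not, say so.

no error

Recomputing the run from the initial state:
step 1: [-5]
step 2: [-5, 3]
step 3: [-5, 3, -3]
step 4: [-5, 0]
step 5: [-5]
step 6: [-5, 3]
step 7: [-5, 3, 4]
step 8: [-5, 3, 4, 6]
step 9: [-5, 3, 4, 6, 8]
This matches the transcript at every step.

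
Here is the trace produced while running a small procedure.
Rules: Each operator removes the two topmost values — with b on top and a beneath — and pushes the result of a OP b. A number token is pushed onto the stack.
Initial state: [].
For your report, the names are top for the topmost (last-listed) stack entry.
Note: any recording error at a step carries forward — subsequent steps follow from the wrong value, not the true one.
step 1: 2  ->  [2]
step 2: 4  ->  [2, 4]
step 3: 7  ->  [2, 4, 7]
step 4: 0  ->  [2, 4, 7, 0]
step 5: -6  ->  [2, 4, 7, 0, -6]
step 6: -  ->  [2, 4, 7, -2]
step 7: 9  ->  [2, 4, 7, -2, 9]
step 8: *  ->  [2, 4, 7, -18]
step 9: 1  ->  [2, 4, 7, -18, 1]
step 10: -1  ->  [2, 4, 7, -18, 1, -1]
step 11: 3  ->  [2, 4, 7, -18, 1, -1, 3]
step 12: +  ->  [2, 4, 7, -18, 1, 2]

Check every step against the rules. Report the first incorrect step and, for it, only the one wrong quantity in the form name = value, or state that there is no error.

step 1: push 2: top = 2 -> same as recorded
step 2: push 4: top = 4 -> agrees with the trace
step 3: push 7: top = 7 -> checks out
step 4: push 0: top = 0 -> exactly as logged
step 5: push -6: top = -6 -> checks out
step 6: 0 - -6 = 6 -> this is not what the trace shows
Conclusion: step 6 carries the first error; the entry should be top = 6.

step 6, top = 6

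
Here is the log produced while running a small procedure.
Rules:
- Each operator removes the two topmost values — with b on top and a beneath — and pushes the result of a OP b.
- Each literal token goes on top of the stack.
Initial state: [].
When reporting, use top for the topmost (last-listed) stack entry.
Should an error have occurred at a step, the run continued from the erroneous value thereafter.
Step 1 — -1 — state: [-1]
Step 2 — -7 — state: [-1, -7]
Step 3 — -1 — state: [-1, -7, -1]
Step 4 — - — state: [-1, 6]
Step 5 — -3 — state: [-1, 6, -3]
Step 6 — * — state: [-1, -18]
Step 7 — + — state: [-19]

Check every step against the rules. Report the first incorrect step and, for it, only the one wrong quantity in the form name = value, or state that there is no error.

step 4, top = -6

Recomputing the run from the initial state:
step 1: [-1]
step 2: [-1, -7]
step 3: [-1, -7, -1]
step 4: [-1, -6]
step 5: [-1, -6, -3]
step 6: [-1, 18]
step 7: [17]
The first disagreement with the log is at step 4, where the value should be top = -6.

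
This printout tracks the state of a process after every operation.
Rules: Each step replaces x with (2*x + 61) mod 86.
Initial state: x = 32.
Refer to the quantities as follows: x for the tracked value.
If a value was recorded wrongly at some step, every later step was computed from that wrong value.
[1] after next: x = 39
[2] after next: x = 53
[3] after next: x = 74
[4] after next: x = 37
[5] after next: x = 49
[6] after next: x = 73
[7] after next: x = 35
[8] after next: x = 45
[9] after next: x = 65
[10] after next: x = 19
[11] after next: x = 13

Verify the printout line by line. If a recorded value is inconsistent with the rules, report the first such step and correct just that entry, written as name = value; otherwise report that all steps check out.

step 3, x = 81

1. x = (2*32 + 61) mod 86 = 39 (checks out)
2. x = (2*39 + 61) mod 86 = 53 (confirmed correct)
3. x = (2*53 + 61) mod 86 = 81 (this is not what the printout shows)
So the first discrepancy is step 3, where the right value is x = 81.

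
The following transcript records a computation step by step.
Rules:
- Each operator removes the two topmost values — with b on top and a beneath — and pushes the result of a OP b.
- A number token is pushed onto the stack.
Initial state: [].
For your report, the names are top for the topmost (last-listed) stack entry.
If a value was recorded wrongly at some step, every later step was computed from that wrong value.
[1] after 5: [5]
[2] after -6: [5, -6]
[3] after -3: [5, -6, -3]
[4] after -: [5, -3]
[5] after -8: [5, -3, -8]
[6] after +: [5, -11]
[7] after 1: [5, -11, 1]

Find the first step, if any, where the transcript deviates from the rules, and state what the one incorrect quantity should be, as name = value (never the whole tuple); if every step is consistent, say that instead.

step 1: push 5: top = 5 -> agrees with the transcript
step 2: push -6: top = -6 -> in agreement
step 3: push -3: top = -3 -> exactly as logged
step 4: -6 - -3 = -3 -> agrees with the transcript
step 5: push -8: top = -8 -> exactly as logged
step 6: -3 + -8 = -11 -> agrees with the transcript
step 7: push 1: top = 1 -> checks out
Nothing is out of place; the run is error-free.

no error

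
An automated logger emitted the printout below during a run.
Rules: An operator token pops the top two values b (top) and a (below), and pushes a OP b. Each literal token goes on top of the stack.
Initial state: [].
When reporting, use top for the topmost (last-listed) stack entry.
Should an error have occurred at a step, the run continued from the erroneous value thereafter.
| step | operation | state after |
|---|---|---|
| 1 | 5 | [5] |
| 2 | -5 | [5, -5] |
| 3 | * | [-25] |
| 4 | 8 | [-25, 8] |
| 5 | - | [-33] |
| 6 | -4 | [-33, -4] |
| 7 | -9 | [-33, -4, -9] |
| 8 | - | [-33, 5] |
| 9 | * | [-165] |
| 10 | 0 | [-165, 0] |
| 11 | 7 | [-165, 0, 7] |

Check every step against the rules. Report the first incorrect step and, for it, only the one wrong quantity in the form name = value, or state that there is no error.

no error

Recomputing the run from the initial state:
step 1: [5]
step 2: [5, -5]
step 3: [-25]
step 4: [-25, 8]
step 5: [-33]
step 6: [-33, -4]
step 7: [-33, -4, -9]
step 8: [-33, 5]
step 9: [-165]
step 10: [-165, 0]
step 11: [-165, 0, 7]
This matches the printout at every step.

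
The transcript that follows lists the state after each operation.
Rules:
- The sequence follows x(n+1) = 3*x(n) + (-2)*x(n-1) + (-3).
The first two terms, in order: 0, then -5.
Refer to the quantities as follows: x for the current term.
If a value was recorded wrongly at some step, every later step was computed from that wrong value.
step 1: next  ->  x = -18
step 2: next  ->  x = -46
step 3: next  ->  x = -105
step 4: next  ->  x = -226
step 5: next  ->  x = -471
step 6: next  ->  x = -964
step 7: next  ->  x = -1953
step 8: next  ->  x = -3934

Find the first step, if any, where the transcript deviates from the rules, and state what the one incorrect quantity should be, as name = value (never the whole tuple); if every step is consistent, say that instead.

step 1: x = 3*(-5) + (-2)*(0) + (-3) = -18 -> exactly as logged
step 2: x = 3*(-18) + (-2)*(-5) + (-3) = -47 -> the recorded entry deviates here
So the first discrepancy is step 2, where the right value is x = -47.

step 2, x = -47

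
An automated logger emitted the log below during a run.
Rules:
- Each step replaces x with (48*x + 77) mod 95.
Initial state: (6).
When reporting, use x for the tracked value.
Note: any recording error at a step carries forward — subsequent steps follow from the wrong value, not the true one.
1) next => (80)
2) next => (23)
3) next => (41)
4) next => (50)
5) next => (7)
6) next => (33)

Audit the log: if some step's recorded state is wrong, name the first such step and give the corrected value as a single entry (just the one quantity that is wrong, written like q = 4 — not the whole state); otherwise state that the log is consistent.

step 2, x = 22

1. x = (48*6 + 77) mod 95 = 80 (agrees with the log)
2. x = (48*80 + 77) mod 95 = 22 (the log has a different value)
The audit stops at step 2: the recorded entry is wrong and should be x = 22.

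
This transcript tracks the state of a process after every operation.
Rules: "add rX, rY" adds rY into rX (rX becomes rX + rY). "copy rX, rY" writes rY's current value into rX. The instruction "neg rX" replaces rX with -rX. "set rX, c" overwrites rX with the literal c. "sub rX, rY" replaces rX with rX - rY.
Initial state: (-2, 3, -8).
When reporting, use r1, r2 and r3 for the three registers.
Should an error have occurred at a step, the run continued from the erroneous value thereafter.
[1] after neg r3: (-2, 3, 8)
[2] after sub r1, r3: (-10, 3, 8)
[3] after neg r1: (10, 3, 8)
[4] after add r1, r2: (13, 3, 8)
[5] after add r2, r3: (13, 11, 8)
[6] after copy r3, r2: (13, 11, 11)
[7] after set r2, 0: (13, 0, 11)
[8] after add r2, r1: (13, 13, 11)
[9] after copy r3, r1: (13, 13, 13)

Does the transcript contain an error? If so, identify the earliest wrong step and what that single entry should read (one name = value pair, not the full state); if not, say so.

no error

Step 1: r3 = -(-8) = 8 — matches.
Step 2: r1 = -2 - 8 = -10 — matches.
Step 3: r1 = -(-10) = 10 — matches.
Step 4: r1 = 10 + 3 = 13 — in agreement.
Step 5: r2 = 3 + 8 = 11 — matches.
Step 6: r3 = 11 — no discrepancy.
Step 7: r2 = 0 — matches.
Step 8: r2 = 0 + 13 = 13 — consistent with the transcript.
Step 9: r3 = 13 — same as recorded.
Nothing is out of place; the run is error-free.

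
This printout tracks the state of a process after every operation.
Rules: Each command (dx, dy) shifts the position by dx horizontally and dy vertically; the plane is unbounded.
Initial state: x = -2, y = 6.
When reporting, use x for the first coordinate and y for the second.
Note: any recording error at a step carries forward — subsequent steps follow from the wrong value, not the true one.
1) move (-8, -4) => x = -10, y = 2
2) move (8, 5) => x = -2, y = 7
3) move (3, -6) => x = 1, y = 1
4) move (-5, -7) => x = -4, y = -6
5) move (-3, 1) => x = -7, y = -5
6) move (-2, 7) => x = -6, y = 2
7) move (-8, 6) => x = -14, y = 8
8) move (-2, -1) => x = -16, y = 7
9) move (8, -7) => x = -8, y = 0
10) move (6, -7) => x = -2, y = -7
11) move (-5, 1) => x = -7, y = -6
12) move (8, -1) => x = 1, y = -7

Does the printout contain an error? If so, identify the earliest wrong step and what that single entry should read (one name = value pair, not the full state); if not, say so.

step 6, x = -9

Recomputing the run from the initial state:
step 1: x = -10, y = 2
step 2: x = -2, y = 7
step 3: x = 1, y = 1
step 4: x = -4, y = -6
step 5: x = -7, y = -5
step 6: x = -9, y = 2
step 7: x = -17, y = 8
step 8: x = -19, y = 7
step 9: x = -11, y = 0
step 10: x = -5, y = -7
step 11: x = -10, y = -6
step 12: x = -2, y = -7
The first disagreement with the printout is at step 6, where the value should be x = -9.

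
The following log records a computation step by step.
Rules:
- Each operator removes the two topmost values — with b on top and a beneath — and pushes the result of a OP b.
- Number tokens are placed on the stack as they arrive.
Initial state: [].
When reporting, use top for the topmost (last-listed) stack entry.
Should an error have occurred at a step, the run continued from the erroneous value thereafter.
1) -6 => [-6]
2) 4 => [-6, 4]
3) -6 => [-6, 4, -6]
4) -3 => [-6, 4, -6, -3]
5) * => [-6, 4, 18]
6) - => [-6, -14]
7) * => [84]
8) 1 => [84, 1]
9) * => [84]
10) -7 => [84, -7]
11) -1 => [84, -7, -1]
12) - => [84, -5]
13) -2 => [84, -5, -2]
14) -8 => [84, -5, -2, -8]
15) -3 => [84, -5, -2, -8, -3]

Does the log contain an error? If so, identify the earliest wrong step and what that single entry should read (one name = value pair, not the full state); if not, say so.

Recomputing the run from the initial state:
step 1: [-6]
step 2: [-6, 4]
step 3: [-6, 4, -6]
step 4: [-6, 4, -6, -3]
step 5: [-6, 4, 18]
step 6: [-6, -14]
step 7: [84]
step 8: [84, 1]
step 9: [84]
step 10: [84, -7]
step 11: [84, -7, -1]
step 12: [84, -6]
step 13: [84, -6, -2]
step 14: [84, -6, -2, -8]
step 15: [84, -6, -2, -8, -3]
The first disagreement with the log is at step 12, where the value should be top = -6.

step 12, top = -6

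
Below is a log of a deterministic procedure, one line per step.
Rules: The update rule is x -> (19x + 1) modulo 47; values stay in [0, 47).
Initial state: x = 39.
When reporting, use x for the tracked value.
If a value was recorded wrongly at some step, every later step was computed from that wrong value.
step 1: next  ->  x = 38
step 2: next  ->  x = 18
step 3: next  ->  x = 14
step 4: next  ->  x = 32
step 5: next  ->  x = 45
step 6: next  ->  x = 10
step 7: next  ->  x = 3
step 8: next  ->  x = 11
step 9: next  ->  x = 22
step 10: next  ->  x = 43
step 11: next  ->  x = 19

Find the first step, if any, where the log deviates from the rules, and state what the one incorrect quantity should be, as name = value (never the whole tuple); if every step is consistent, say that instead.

step 1, x = 37

step 1: x = (19*39 + 1) mod 47 = 37 -> this is not what the log shows
The audit stops at step 1: the recorded entry is wrong and should be x = 37.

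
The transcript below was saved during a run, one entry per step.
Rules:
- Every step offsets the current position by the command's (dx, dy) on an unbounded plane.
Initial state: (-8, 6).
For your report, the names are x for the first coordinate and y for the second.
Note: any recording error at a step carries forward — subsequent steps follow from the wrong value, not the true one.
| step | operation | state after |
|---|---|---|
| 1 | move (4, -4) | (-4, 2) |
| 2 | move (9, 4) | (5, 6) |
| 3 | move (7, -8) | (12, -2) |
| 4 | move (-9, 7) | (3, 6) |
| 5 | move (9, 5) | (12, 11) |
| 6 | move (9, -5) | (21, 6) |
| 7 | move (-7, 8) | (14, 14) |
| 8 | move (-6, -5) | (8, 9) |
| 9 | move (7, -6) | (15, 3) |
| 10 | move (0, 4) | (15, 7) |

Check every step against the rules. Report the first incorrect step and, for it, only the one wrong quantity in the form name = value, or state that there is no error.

step 4, y = 5

Recomputing the run from the initial state:
step 1: x = -4, y = 2
step 2: x = 5, y = 6
step 3: x = 12, y = -2
step 4: x = 3, y = 5
step 5: x = 12, y = 10
step 6: x = 21, y = 5
step 7: x = 14, y = 13
step 8: x = 8, y = 8
step 9: x = 15, y = 2
step 10: x = 15, y = 6
The first disagreement with the transcript is at step 4, where the value should be y = 5.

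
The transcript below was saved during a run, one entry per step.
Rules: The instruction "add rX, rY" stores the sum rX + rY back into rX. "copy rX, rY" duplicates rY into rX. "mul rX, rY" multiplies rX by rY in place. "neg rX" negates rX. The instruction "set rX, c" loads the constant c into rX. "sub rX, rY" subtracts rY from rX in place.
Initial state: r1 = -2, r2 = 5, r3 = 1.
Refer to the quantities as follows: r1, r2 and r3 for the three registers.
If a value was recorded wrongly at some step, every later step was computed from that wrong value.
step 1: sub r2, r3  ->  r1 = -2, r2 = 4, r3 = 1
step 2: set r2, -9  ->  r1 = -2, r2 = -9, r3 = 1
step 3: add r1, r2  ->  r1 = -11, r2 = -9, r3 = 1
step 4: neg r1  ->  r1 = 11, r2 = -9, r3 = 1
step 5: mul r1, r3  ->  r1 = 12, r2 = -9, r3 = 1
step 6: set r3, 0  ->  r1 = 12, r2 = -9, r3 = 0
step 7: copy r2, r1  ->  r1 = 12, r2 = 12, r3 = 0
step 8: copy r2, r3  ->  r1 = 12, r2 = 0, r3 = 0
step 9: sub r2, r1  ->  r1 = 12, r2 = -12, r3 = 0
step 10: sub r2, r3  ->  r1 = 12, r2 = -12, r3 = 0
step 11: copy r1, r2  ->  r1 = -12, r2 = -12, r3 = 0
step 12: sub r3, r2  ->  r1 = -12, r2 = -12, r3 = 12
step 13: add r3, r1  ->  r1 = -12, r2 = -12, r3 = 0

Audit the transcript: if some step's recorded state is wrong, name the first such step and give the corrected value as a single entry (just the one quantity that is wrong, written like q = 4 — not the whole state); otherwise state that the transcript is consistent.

step 5, r1 = 11

step 1: r2 = 5 - 1 = 4 -> agrees with the transcript
step 2: r2 = -9 -> exactly as logged
step 3: r1 = -2 + -9 = -11 -> in agreement
step 4: r1 = -(-11) = 11 -> verified
step 5: r1 = 11 * 1 = 11 -> the entry is off here
That makes step 5 the first incorrect line — r1 = 11 is what it should show.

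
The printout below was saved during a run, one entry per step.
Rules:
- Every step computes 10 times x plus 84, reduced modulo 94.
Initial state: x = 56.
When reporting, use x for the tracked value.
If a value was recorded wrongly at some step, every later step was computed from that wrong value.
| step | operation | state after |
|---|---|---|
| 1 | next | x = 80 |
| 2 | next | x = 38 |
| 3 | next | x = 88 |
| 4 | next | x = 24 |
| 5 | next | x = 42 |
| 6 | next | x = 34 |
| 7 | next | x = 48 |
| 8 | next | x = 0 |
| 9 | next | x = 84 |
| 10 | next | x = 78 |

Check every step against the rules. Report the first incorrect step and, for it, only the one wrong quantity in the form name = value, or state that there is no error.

1. x = (10*56 + 84) mod 94 = 80 (same as recorded)
2. x = (10*80 + 84) mod 94 = 38 (in agreement)
3. x = (10*38 + 84) mod 94 = 88 (confirmed correct)
4. x = (10*88 + 84) mod 94 = 24 (agrees with the printout)
5. x = (10*24 + 84) mod 94 = 42 (in agreement)
6. x = (10*42 + 84) mod 94 = 34 (verified)
7. x = (10*34 + 84) mod 94 = 48 (no discrepancy)
8. x = (10*48 + 84) mod 94 = 0 (same as recorded)
9. x = (10*0 + 84) mod 94 = 84 (exactly as logged)
10. x = (10*84 + 84) mod 94 = 78 (matches)
The recomputation confirms every line.

no error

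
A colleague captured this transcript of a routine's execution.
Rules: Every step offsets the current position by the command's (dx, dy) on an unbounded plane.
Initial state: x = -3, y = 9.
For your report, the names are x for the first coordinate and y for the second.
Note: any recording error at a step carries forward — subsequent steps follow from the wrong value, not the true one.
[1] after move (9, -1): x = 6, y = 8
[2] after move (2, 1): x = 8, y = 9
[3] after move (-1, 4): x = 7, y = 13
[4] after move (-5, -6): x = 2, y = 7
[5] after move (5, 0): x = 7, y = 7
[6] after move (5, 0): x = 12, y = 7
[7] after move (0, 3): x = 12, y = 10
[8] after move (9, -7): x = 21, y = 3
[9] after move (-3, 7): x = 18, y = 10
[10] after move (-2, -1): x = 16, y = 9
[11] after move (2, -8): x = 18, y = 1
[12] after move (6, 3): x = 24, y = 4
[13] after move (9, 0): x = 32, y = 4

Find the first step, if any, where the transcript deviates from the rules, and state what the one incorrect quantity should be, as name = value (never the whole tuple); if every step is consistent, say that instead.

Recomputing the run from the initial state:
step 1: x = 6, y = 8
step 2: x = 8, y = 9
step 3: x = 7, y = 13
step 4: x = 2, y = 7
step 5: x = 7, y = 7
step 6: x = 12, y = 7
step 7: x = 12, y = 10
step 8: x = 21, y = 3
step 9: x = 18, y = 10
step 10: x = 16, y = 9
step 11: x = 18, y = 1
step 12: x = 24, y = 4
step 13: x = 33, y = 4
The first disagreement with the transcript is at step 13, where the value should be x = 33.

step 13, x = 33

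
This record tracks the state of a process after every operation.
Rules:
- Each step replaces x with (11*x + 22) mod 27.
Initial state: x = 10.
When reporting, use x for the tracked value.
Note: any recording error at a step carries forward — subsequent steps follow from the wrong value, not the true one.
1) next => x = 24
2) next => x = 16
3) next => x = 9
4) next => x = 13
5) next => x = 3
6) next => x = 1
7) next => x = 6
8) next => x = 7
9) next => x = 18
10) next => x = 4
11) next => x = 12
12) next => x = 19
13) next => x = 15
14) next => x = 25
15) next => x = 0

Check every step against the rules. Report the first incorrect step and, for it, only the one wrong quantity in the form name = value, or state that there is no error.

no error

Recomputing the run from the initial state:
step 1: x = 24
step 2: x = 16
step 3: x = 9
step 4: x = 13
step 5: x = 3
step 6: x = 1
step 7: x = 6
step 8: x = 7
step 9: x = 18
step 10: x = 4
step 11: x = 12
step 12: x = 19
step 13: x = 15
step 14: x = 25
step 15: x = 0
This matches the record at every step.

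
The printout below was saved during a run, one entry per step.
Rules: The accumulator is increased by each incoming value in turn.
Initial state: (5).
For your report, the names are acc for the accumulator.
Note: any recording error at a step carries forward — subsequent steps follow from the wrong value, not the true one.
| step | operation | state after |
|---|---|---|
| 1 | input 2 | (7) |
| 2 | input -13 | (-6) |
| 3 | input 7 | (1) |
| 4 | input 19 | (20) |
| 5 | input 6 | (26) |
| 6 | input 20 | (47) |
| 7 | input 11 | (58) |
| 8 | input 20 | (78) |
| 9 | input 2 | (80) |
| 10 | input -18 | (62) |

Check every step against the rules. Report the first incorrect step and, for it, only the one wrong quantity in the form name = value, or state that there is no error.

Recomputing the run from the initial state:
step 1: acc = 7
step 2: acc = -6
step 3: acc = 1
step 4: acc = 20
step 5: acc = 26
step 6: acc = 46
step 7: acc = 57
step 8: acc = 77
step 9: acc = 79
step 10: acc = 61
The first disagreement with the printout is at step 6, where the value should be acc = 46.

step 6, acc = 46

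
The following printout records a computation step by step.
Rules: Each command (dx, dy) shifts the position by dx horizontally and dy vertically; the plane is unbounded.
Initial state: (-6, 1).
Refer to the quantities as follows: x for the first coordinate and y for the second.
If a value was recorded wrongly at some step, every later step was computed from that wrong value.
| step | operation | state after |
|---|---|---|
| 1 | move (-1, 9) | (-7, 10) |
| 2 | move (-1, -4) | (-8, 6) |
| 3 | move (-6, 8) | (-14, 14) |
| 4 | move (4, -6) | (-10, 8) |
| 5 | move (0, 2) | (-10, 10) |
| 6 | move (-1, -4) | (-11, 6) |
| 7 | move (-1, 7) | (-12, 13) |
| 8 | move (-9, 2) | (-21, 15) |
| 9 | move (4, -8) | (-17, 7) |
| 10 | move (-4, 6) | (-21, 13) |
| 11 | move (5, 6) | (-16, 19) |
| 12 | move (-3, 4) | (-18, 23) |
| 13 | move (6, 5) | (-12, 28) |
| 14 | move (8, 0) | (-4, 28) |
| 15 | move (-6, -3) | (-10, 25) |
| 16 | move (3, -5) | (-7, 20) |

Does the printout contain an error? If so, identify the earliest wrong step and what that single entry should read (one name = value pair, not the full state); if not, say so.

1. x = -6 + (-1) = -7, y = 1 + (9) = 10 (no discrepancy)
2. x = -7 + (-1) = -8, y = 10 + (-4) = 6 (in agreement)
3. x = -8 + (-6) = -14, y = 6 + (8) = 14 (checks out)
4. x = -14 + (4) = -10, y = 14 + (-6) = 8 (exactly as logged)
5. x = -10 + (0) = -10, y = 8 + (2) = 10 (agrees with the printout)
6. x = -10 + (-1) = -11, y = 10 + (-4) = 6 (checks out)
7. x = -11 + (-1) = -12, y = 6 + (7) = 13 (no discrepancy)
8. x = -12 + (-9) = -21, y = 13 + (2) = 15 (agrees with the printout)
9. x = -21 + (4) = -17, y = 15 + (-8) = 7 (exactly as logged)
10. x = -17 + (-4) = -21, y = 7 + (6) = 13 (in agreement)
11. x = -21 + (5) = -16, y = 13 + (6) = 19 (exactly as logged)
12. x = -16 + (-3) = -19, y = 19 + (4) = 23 (the printout has a different value)
The audit stops at step 12: the recorded entry is wrong and should be x = -19.

step 12, x = -19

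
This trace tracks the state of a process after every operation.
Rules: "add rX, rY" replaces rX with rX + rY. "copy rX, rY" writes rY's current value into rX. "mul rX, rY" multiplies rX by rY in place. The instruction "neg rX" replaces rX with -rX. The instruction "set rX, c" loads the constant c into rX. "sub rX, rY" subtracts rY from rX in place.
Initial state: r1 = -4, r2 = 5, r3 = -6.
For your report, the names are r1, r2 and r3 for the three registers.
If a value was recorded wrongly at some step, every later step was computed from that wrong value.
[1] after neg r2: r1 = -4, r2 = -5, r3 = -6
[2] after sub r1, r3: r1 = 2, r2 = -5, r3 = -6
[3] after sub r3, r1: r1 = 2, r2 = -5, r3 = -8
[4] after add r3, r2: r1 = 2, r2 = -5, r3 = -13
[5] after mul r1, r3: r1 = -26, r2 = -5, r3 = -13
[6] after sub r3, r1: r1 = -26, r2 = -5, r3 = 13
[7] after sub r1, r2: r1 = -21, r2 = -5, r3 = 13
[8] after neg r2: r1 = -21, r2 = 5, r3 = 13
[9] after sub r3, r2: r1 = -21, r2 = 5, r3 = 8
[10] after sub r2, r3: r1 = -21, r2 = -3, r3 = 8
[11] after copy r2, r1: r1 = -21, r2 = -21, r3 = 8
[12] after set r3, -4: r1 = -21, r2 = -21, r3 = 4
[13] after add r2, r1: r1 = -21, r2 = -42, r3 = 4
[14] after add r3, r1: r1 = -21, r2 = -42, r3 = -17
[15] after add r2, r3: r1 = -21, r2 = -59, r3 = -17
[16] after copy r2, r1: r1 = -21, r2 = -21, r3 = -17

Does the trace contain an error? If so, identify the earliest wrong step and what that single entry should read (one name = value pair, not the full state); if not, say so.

step 1: r2 = -(5) = -5 -> verified
step 2: r1 = -4 - -6 = 2 -> agrees with the trace
step 3: r3 = -6 - 2 = -8 -> agrees with the trace
step 4: r3 = -8 + -5 = -13 -> consistent with the trace
step 5: r1 = 2 * -13 = -26 -> checks out
step 6: r3 = -13 - -26 = 13 -> checks out
step 7: r1 = -26 - -5 = -21 -> same as recorded
step 8: r2 = -(-5) = 5 -> same as recorded
step 9: r3 = 13 - 5 = 8 -> no discrepancy
step 10: r2 = 5 - 8 = -3 -> no discrepancy
step 11: r2 = -21 -> in agreement
step 12: r3 = -4 -> the trace disagrees here
The audit stops at step 12: the recorded entry is wrong and should be r3 = -4.

step 12, r3 = -4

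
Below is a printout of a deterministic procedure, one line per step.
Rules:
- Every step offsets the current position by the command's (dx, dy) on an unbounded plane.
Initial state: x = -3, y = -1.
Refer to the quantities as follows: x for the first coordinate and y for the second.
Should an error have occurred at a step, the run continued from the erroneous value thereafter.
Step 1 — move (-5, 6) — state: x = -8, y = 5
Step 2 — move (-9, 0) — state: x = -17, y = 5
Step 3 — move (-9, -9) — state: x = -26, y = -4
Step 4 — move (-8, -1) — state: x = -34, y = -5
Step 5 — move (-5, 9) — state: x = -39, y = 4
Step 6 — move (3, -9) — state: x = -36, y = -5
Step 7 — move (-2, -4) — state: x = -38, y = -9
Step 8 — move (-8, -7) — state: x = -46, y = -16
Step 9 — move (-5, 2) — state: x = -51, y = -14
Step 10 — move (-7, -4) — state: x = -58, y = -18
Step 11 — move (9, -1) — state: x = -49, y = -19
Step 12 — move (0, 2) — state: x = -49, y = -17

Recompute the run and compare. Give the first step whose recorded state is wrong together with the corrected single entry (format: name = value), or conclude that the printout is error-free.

no error

1. x = -3 + (-5) = -8, y = -1 + (6) = 5 (same as recorded)
2. x = -8 + (-9) = -17, y = 5 + (0) = 5 (consistent with the printout)
3. x = -17 + (-9) = -26, y = 5 + (-9) = -4 (checks out)
4. x = -26 + (-8) = -34, y = -4 + (-1) = -5 (exactly as logged)
5. x = -34 + (-5) = -39, y = -5 + (9) = 4 (consistent with the printout)
6. x = -39 + (3) = -36, y = 4 + (-9) = -5 (agrees with the printout)
7. x = -36 + (-2) = -38, y = -5 + (-4) = -9 (verified)
8. x = -38 + (-8) = -46, y = -9 + (-7) = -16 (in agreement)
9. x = -46 + (-5) = -51, y = -16 + (2) = -14 (matches)
10. x = -51 + (-7) = -58, y = -14 + (-4) = -18 (verified)
11. x = -58 + (9) = -49, y = -18 + (-1) = -19 (matches)
12. x = -49 + (0) = -49, y = -19 + (2) = -17 (agrees with the printout)
Nothing is out of place; the run is error-free.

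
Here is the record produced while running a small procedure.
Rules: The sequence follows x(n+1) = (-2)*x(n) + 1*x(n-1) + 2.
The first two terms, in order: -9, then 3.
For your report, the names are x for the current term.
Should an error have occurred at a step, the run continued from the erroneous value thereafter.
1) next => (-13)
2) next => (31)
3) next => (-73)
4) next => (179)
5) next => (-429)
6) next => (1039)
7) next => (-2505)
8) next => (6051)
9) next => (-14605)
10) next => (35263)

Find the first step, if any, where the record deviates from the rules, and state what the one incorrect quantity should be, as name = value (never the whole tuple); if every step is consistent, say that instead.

Recomputing the run from the initial state:
step 1: x = -13
step 2: x = 31
step 3: x = -73
step 4: x = 179
step 5: x = -429
step 6: x = 1039
step 7: x = -2505
step 8: x = 6051
step 9: x = -14605
step 10: x = 35263
This matches the record at every step.

no error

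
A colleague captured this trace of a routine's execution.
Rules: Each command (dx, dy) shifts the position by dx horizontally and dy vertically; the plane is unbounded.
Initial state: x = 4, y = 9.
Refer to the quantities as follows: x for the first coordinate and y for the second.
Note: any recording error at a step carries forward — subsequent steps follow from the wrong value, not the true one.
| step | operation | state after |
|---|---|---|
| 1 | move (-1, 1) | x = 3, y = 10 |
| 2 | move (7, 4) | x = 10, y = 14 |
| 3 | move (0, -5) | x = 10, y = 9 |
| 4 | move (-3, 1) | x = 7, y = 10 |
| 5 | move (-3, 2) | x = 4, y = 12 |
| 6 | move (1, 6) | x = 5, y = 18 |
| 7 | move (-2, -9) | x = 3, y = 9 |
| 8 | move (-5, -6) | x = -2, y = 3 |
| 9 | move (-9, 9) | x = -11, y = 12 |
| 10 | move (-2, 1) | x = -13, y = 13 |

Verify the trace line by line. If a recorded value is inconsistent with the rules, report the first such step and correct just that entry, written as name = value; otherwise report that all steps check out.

no error

1. x = 4 + (-1) = 3, y = 9 + (1) = 10 (agrees with the trace)
2. x = 3 + (7) = 10, y = 10 + (4) = 14 (confirmed correct)
3. x = 10 + (0) = 10, y = 14 + (-5) = 9 (in agreement)
4. x = 10 + (-3) = 7, y = 9 + (1) = 10 (in agreement)
5. x = 7 + (-3) = 4, y = 10 + (2) = 12 (verified)
6. x = 4 + (1) = 5, y = 12 + (6) = 18 (agrees with the trace)
7. x = 5 + (-2) = 3, y = 18 + (-9) = 9 (same as recorded)
8. x = 3 + (-5) = -2, y = 9 + (-6) = 3 (agrees with the trace)
9. x = -2 + (-9) = -11, y = 3 + (9) = 12 (same as recorded)
10. x = -11 + (-2) = -13, y = 12 + (1) = 13 (checks out)
Every step is consistent.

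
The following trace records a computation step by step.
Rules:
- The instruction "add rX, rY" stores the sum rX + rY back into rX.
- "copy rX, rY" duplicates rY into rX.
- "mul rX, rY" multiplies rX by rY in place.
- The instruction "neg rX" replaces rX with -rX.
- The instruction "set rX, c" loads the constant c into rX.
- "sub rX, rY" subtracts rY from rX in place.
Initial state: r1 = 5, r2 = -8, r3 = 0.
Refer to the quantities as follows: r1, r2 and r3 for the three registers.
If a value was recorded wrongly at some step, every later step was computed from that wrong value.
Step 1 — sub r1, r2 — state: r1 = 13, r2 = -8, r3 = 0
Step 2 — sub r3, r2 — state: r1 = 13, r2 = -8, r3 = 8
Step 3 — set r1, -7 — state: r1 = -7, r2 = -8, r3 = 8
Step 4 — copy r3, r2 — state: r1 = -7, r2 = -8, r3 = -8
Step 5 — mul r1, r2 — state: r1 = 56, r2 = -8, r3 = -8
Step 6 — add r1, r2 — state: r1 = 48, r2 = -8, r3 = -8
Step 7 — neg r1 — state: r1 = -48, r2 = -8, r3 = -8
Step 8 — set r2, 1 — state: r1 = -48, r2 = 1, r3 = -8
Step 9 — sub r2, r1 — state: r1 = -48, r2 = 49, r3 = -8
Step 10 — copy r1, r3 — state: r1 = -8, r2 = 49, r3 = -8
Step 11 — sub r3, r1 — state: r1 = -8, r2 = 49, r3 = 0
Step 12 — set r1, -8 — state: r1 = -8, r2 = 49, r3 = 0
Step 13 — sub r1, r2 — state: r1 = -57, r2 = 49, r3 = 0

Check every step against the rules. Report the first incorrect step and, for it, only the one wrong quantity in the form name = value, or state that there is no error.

no error

Recomputing the run from the initial state:
step 1: r1 = 13, r2 = -8, r3 = 0
step 2: r1 = 13, r2 = -8, r3 = 8
step 3: r1 = -7, r2 = -8, r3 = 8
step 4: r1 = -7, r2 = -8, r3 = -8
step 5: r1 = 56, r2 = -8, r3 = -8
step 6: r1 = 48, r2 = -8, r3 = -8
step 7: r1 = -48, r2 = -8, r3 = -8
step 8: r1 = -48, r2 = 1, r3 = -8
step 9: r1 = -48, r2 = 49, r3 = -8
step 10: r1 = -8, r2 = 49, r3 = -8
step 11: r1 = -8, r2 = 49, r3 = 0
step 12: r1 = -8, r2 = 49, r3 = 0
step 13: r1 = -57, r2 = 49, r3 = 0
This matches the trace at every step.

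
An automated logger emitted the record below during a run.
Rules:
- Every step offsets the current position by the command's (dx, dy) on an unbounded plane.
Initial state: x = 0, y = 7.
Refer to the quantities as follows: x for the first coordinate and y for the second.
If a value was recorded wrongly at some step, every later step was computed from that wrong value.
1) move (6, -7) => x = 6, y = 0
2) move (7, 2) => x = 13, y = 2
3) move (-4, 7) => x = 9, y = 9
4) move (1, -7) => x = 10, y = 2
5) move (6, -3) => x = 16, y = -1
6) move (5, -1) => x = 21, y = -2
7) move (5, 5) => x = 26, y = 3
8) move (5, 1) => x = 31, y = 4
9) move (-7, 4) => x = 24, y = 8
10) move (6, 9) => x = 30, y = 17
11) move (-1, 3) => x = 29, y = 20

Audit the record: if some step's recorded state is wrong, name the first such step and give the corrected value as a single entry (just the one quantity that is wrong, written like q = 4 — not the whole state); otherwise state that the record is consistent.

no error

Recomputing the run from the initial state:
step 1: x = 6, y = 0
step 2: x = 13, y = 2
step 3: x = 9, y = 9
step 4: x = 10, y = 2
step 5: x = 16, y = -1
step 6: x = 21, y = -2
step 7: x = 26, y = 3
step 8: x = 31, y = 4
step 9: x = 24, y = 8
step 10: x = 30, y = 17
step 11: x = 29, y = 20
This matches the record at every step.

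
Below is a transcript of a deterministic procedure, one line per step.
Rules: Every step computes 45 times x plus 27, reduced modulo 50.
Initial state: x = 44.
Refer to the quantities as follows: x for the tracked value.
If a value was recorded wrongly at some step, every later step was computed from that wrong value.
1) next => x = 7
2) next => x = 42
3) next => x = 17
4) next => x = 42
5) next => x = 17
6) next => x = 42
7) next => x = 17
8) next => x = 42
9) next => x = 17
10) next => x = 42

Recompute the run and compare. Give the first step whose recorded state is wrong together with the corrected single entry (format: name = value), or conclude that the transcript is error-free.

no error

Recomputing the run from the initial state:
step 1: x = 7
step 2: x = 42
step 3: x = 17
step 4: x = 42
step 5: x = 17
step 6: x = 42
step 7: x = 17
step 8: x = 42
step 9: x = 17
step 10: x = 42
This matches the transcript at every step.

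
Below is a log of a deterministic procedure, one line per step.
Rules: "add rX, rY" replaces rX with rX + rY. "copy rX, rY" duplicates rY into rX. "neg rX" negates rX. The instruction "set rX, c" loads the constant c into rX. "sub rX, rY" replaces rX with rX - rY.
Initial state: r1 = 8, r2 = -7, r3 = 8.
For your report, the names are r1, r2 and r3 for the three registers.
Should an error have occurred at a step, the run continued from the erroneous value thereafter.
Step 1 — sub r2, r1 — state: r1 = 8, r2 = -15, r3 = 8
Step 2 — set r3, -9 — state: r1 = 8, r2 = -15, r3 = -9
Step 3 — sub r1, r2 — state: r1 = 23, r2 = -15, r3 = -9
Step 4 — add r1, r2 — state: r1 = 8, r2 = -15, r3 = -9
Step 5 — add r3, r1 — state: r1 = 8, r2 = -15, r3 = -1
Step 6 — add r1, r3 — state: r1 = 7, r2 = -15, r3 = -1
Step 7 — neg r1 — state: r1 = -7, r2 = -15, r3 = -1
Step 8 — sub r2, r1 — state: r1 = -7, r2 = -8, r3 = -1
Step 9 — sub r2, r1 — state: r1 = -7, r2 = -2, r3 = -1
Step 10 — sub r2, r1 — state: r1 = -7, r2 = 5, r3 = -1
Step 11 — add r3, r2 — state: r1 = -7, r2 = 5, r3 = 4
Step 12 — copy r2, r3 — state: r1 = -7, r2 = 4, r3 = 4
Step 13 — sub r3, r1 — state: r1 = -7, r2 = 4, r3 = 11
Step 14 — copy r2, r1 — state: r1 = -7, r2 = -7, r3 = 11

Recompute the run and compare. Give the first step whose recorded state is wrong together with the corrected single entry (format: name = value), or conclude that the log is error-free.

Recomputing the run from the initial state:
step 1: r1 = 8, r2 = -15, r3 = 8
step 2: r1 = 8, r2 = -15, r3 = -9
step 3: r1 = 23, r2 = -15, r3 = -9
step 4: r1 = 8, r2 = -15, r3 = -9
step 5: r1 = 8, r2 = -15, r3 = -1
step 6: r1 = 7, r2 = -15, r3 = -1
step 7: r1 = -7, r2 = -15, r3 = -1
step 8: r1 = -7, r2 = -8, r3 = -1
step 9: r1 = -7, r2 = -1, r3 = -1
step 10: r1 = -7, r2 = 6, r3 = -1
step 11: r1 = -7, r2 = 6, r3 = 5
step 12: r1 = -7, r2 = 5, r3 = 5
step 13: r1 = -7, r2 = 5, r3 = 12
step 14: r1 = -7, r2 = -7, r3 = 12
The first disagreement with the log is at step 9, where the value should be r2 = -1.

step 9, r2 = -1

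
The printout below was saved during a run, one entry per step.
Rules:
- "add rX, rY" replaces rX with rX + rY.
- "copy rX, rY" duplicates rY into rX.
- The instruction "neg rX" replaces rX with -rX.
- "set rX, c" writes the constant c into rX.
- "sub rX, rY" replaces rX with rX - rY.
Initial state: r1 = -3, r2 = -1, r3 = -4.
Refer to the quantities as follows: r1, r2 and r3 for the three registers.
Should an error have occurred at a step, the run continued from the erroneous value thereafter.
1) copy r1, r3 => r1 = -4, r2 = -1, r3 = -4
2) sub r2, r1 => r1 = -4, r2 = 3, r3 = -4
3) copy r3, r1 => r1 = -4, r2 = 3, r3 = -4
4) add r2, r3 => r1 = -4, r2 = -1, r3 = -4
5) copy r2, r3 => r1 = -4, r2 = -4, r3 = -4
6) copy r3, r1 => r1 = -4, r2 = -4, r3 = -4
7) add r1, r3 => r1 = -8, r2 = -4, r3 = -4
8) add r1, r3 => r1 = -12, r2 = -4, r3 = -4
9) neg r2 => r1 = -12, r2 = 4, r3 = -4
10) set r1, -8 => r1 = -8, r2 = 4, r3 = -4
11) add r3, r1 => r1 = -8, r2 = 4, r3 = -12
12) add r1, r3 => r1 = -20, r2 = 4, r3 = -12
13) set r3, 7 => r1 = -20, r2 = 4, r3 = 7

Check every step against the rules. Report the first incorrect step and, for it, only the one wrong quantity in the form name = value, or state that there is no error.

Recomputing the run from the initial state:
step 1: r1 = -4, r2 = -1, r3 = -4
step 2: r1 = -4, r2 = 3, r3 = -4
step 3: r1 = -4, r2 = 3, r3 = -4
step 4: r1 = -4, r2 = -1, r3 = -4
step 5: r1 = -4, r2 = -4, r3 = -4
step 6: r1 = -4, r2 = -4, r3 = -4
step 7: r1 = -8, r2 = -4, r3 = -4
step 8: r1 = -12, r2 = -4, r3 = -4
step 9: r1 = -12, r2 = 4, r3 = -4
step 10: r1 = -8, r2 = 4, r3 = -4
step 11: r1 = -8, r2 = 4, r3 = -12
step 12: r1 = -20, r2 = 4, r3 = -12
step 13: r1 = -20, r2 = 4, r3 = 7
This matches the printout at every step.

no error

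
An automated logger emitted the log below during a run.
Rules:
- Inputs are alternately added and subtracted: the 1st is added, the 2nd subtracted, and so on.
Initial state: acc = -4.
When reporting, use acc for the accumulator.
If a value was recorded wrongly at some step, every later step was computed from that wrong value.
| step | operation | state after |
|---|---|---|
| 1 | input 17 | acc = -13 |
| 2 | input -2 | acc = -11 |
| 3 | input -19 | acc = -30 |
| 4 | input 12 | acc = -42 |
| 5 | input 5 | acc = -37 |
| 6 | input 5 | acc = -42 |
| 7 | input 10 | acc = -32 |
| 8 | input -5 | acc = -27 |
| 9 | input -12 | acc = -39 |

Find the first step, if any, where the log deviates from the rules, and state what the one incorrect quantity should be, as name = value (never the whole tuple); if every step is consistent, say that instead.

step 1: acc = -4 + 17 = 13 -> the log has a different value
So the first discrepancy is step 1, where the right value is acc = 13.

step 1, acc = 13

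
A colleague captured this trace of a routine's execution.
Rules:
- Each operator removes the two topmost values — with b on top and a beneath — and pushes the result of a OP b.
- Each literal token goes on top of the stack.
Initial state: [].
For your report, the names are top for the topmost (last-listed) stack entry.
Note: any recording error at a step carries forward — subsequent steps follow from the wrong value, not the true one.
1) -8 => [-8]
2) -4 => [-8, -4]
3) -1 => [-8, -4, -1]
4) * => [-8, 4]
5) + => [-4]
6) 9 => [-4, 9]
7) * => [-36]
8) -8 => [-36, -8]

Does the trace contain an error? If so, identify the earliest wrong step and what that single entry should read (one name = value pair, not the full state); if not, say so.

step 1: push -8: top = -8 -> confirmed correct
step 2: push -4: top = -4 -> checks out
step 3: push -1: top = -1 -> no discrepancy
step 4: -4 * -1 = 4 -> agrees with the trace
step 5: -8 + 4 = -4 -> same as recorded
step 6: push 9: top = 9 -> confirmed correct
step 7: -4 * 9 = -36 -> no discrepancy
step 8: push -8: top = -8 -> matches
All entries verified; no error found.

no error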